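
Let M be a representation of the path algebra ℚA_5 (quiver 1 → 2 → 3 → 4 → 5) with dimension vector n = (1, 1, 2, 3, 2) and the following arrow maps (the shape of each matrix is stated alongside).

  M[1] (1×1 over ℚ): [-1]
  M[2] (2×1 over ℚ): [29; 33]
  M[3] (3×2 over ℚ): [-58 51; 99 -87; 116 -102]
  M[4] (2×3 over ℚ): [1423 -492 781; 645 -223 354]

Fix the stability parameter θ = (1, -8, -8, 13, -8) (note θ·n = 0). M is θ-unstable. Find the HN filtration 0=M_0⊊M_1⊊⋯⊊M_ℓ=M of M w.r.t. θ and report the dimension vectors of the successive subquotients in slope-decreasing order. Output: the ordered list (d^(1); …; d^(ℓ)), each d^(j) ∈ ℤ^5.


Via rank(M_{q-1}∘⋯∘M_p): M ≅ I[1,5], I[3,5], I[4,4].
μ_θ-semistable layers: μ^(1)=13; μ^(2)=5/2; μ^(3)=-5; μ^(4)=-8

((0, 0, 0, 1, 0); (0, 0, 0, 2, 2); (1, 1, 1, 0, 0); (0, 0, 1, 0, 0))


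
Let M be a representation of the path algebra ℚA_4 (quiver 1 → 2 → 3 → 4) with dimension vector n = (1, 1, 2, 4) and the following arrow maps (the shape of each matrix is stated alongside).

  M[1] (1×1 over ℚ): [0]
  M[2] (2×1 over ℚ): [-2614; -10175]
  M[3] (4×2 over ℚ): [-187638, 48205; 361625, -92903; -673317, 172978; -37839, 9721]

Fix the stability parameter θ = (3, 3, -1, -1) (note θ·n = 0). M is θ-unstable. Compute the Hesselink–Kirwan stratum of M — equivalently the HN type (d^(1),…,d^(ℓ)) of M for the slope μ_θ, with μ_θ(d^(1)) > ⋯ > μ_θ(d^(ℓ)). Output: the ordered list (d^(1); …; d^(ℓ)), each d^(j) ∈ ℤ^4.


Barcode: M ≅ I[1,1], I[2,4], I[3,4], I[4,4]^2. HN layers by μ_θ (3 steps, strictly decreasing):
  μ^(1)=3; μ^(2)=1/3; μ^(3)=-1

((1, 0, 0, 0); (0, 1, 1, 1); (0, 0, 1, 3))


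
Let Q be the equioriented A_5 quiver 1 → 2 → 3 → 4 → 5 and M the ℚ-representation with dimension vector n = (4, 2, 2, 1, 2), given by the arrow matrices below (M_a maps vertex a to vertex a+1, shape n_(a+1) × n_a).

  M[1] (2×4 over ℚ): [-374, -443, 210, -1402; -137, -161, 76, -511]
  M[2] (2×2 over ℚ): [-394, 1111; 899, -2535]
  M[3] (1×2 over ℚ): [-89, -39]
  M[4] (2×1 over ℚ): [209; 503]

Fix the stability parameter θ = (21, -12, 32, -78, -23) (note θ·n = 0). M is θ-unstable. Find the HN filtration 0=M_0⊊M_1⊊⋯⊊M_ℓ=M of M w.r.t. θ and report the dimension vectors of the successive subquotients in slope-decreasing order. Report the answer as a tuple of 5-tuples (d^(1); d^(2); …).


Via rank(M_{q-1}∘⋯∘M_p): M ≅ I[1,1]^2, I[1,3], I[1,5], I[5,5].
μ_θ-semistable layers: μ^(1)=32; μ^(2)=21; μ^(3)=9/2; μ^(4)=-12; μ^(5)=-23

((0, 0, 1, 0, 0); (2, 0, 0, 0, 0); (1, 1, 0, 0, 0); (1, 1, 1, 1, 1); (0, 0, 0, 0, 1))


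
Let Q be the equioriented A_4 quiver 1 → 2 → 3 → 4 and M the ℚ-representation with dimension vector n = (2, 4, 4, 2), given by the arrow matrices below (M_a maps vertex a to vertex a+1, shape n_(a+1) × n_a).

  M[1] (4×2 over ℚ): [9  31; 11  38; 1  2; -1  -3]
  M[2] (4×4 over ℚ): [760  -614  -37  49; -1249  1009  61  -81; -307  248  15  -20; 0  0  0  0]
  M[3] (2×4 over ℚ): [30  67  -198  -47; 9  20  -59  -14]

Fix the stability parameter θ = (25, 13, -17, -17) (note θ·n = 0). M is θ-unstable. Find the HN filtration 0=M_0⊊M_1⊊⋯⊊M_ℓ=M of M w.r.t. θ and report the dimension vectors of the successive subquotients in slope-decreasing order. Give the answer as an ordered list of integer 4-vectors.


Barcode: M ≅ I[1,2], I[1,3], I[2,4]^2, I[3,3]. HN layers by μ_θ (4 steps, strictly decreasing):
  μ^(1)=19; μ^(2)=7; μ^(3)=-7; μ^(4)=-17

((1, 1, 0, 0); (1, 1, 1, 0); (0, 2, 2, 2); (0, 0, 1, 0))


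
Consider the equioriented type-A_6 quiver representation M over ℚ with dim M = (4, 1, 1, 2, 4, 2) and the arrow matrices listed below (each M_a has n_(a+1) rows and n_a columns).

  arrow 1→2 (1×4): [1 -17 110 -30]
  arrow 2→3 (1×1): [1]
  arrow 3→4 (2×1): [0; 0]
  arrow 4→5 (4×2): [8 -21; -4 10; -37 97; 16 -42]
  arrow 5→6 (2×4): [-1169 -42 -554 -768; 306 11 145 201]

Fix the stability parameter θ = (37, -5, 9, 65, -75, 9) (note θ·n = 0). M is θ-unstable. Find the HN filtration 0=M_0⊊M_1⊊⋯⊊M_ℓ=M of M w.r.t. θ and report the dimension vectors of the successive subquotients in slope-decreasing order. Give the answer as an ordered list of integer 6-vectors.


Interval decomposition of M: I[1,1]^3, I[1,3], I[4,6]^2, I[5,5]^2.
HN type (ℓ=5): μ^(1)=37; μ^(2)=41/3; μ^(3)=9; μ^(4)=-5; μ^(5)=-75

((3, 0, 0, 0, 0, 0); (1, 1, 1, 0, 0, 0); (0, 0, 0, 0, 0, 2); (0, 0, 0, 2, 2, 0); (0, 0, 0, 0, 2, 0))


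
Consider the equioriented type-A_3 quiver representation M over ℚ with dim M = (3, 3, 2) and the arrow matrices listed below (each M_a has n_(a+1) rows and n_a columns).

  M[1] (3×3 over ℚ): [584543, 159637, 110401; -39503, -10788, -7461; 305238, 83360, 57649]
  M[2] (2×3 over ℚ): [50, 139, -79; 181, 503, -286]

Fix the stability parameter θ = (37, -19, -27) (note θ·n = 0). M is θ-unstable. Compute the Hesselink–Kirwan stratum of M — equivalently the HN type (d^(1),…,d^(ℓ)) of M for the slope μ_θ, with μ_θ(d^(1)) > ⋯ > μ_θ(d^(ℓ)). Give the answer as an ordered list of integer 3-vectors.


Interval decomposition of M: I[1,2], I[1,3]^2.
HN type (ℓ=2): μ^(1)=9; μ^(2)=-3

((1, 1, 0); (2, 2, 2))


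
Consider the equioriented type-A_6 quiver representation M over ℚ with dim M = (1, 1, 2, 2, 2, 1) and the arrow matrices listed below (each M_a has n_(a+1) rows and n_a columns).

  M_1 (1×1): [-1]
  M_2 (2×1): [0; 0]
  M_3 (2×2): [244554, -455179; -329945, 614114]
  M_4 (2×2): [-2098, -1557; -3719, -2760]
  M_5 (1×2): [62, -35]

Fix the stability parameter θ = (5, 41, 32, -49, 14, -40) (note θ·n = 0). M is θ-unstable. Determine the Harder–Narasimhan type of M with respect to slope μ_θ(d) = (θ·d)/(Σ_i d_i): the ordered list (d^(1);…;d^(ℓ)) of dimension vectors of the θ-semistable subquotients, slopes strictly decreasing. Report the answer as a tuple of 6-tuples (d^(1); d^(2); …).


Interval decomposition of M: I[1,2], I[3,5], I[3,6].
HN type (ℓ=5): μ^(1)=41; μ^(2)=14; μ^(3)=5; μ^(4)=-17/2; μ^(5)=-43/4

((0, 1, 0, 0, 0, 0); (0, 0, 0, 0, 1, 0); (1, 0, 0, 0, 0, 0); (0, 0, 1, 1, 0, 0); (0, 0, 1, 1, 1, 1))


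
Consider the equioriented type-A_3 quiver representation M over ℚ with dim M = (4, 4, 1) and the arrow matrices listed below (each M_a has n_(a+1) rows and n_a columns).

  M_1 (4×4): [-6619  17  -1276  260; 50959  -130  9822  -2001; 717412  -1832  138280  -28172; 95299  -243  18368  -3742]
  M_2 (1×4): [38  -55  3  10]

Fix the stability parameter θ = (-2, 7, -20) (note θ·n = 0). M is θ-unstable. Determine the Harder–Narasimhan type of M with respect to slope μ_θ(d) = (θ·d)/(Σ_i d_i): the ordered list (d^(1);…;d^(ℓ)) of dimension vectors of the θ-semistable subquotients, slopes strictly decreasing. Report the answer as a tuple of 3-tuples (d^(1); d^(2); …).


Interval decomposition of M: I[1,1]^2, I[1,2], I[1,3], I[2,2]^2.
HN type (ℓ=3): μ^(1)=7; μ^(2)=-2; μ^(3)=-5

((0, 3, 0); (3, 0, 0); (1, 1, 1))


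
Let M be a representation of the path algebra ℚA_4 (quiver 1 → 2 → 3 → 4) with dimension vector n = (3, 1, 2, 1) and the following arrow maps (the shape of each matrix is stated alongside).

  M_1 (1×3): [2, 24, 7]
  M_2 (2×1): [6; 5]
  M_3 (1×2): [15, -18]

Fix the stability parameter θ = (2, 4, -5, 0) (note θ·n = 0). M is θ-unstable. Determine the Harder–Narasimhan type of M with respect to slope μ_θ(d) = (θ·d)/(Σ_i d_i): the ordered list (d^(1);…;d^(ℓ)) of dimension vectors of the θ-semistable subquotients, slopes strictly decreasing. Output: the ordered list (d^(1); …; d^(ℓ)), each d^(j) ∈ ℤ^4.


Interval decomposition of M: I[1,1]^2, I[1,3], I[3,4].
HN type (ℓ=4): μ^(1)=2; μ^(2)=1/3; μ^(3)=0; μ^(4)=-5

((2, 0, 0, 0); (1, 1, 1, 0); (0, 0, 0, 1); (0, 0, 1, 0))


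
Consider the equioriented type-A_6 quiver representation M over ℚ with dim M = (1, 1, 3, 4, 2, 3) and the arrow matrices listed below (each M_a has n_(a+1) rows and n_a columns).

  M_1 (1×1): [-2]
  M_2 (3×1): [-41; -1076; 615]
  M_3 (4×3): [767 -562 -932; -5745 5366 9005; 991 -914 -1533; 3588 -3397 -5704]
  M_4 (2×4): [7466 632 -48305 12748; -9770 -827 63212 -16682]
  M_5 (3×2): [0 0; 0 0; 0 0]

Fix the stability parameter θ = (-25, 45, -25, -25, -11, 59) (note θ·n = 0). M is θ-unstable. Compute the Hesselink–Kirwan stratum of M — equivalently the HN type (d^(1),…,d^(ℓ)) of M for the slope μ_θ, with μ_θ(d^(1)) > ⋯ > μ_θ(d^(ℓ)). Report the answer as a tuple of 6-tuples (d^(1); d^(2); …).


Interval decomposition of M: I[1,5], I[3,4], I[3,5], I[4,4], I[6,6]^3.
HN type (ℓ=4): μ^(1)=59; μ^(2)=-4; μ^(3)=-11; μ^(4)=-25

((0, 0, 0, 0, 0, 3); (0, 1, 1, 1, 1, 0); (0, 0, 0, 0, 1, 0); (1, 0, 2, 3, 0, 0))


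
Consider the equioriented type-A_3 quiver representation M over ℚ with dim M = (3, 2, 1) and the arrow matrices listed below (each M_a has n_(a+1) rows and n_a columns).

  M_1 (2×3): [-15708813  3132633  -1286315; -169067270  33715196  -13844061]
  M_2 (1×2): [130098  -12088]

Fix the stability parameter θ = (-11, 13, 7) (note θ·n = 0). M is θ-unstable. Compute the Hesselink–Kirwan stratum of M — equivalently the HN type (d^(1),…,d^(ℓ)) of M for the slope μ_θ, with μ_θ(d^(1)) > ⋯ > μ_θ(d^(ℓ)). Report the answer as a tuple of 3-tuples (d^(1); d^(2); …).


Interval decomposition of M: I[1,1], I[1,2], I[1,3].
HN type (ℓ=3): μ^(1)=13; μ^(2)=10; μ^(3)=-11

((0, 1, 0); (0, 1, 1); (3, 0, 0))


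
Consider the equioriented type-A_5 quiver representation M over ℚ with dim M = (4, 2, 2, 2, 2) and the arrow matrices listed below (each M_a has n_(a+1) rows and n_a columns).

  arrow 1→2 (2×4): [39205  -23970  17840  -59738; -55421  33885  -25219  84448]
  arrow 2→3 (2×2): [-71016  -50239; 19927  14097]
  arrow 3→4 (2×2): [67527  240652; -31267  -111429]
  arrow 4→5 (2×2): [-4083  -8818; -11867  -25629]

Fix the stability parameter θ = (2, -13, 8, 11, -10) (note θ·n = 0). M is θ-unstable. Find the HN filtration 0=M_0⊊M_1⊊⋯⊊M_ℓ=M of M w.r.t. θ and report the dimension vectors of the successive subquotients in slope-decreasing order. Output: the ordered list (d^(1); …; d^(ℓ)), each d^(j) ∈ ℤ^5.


Barcode: M ≅ I[1,1]^2, I[1,5]^2. HN layers by μ_θ (3 steps, strictly decreasing):
  μ^(1)=3; μ^(2)=2; μ^(3)=-11/2

((0, 0, 2, 2, 2); (2, 0, 0, 0, 0); (2, 2, 0, 0, 0))


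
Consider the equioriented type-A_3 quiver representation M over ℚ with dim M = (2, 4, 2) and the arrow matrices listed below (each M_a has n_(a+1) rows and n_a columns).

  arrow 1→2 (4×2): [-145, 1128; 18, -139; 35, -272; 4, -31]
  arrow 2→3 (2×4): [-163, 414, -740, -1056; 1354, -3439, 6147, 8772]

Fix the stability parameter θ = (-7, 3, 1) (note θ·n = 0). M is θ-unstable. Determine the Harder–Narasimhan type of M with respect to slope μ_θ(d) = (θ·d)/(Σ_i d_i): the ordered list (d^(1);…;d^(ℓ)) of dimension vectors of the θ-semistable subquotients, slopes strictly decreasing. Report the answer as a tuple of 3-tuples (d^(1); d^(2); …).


Interval decomposition of M: I[1,3]^2, I[2,2]^2.
HN type (ℓ=3): μ^(1)=3; μ^(2)=2; μ^(3)=-7

((0, 2, 0); (0, 2, 2); (2, 0, 0))


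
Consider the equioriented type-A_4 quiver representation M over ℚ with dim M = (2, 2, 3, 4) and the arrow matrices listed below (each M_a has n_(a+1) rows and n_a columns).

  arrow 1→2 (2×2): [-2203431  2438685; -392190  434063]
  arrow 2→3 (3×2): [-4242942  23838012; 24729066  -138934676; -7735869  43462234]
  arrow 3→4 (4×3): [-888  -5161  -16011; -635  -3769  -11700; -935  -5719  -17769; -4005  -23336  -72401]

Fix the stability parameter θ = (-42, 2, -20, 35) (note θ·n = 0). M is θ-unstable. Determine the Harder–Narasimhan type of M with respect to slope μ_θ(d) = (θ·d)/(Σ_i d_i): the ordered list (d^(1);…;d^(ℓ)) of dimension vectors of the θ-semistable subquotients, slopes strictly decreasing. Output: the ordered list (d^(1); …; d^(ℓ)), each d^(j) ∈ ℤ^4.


Interval decomposition of M: I[1,2], I[1,4], I[3,4]^2, I[4,4].
HN type (ℓ=5): μ^(1)=35; μ^(2)=2; μ^(3)=-9; μ^(4)=-20; μ^(5)=-42

((0, 0, 0, 4); (0, 1, 0, 0); (0, 1, 1, 0); (0, 0, 2, 0); (2, 0, 0, 0))


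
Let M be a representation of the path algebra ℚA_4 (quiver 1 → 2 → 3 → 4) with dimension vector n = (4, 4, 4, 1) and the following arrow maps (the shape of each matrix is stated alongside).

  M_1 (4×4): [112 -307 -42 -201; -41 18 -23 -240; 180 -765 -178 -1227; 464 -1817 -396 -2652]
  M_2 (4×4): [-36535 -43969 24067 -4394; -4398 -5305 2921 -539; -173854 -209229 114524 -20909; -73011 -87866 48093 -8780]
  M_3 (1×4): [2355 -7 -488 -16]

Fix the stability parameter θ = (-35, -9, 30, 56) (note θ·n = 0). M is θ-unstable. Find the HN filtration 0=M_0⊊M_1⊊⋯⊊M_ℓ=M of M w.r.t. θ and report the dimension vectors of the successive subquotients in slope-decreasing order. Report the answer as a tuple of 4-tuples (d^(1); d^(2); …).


Barcode: M ≅ I[1,1], I[1,3]^2, I[1,4], I[2,3]. HN layers by μ_θ (4 steps, strictly decreasing):
  μ^(1)=56; μ^(2)=30; μ^(3)=-9; μ^(4)=-35

((0, 0, 0, 1); (0, 0, 4, 0); (0, 4, 0, 0); (4, 0, 0, 0))


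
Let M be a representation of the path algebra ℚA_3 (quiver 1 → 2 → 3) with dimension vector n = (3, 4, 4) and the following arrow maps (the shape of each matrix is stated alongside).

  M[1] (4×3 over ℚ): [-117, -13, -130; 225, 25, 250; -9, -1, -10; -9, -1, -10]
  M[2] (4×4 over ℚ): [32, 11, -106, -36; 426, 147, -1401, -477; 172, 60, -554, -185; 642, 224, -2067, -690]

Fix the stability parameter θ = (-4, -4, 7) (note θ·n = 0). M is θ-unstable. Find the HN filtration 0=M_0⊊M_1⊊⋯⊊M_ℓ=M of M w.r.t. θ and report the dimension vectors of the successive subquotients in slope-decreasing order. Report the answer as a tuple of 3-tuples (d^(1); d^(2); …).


Barcode: M ≅ I[1,1]^2, I[1,3], I[2,2], I[2,3]^2, I[3,3]. HN layers by μ_θ (2 steps, strictly decreasing):
  μ^(1)=7; μ^(2)=-4

((0, 0, 4); (3, 4, 0))


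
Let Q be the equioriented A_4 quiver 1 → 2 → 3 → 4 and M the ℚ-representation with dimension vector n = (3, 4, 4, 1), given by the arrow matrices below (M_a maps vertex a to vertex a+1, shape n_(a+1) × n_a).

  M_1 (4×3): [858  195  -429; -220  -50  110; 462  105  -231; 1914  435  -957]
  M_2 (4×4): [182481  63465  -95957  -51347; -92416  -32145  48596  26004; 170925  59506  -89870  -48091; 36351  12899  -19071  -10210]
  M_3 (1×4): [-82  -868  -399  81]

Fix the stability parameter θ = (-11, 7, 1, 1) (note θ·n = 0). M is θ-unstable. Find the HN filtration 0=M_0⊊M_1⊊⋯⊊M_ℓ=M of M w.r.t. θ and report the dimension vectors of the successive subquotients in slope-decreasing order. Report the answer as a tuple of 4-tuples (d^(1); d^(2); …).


Via rank(M_{q-1}∘⋯∘M_p): M ≅ I[1,1]^2, I[1,3], I[2,3]^2, I[2,4].
μ_θ-semistable layers: μ^(1)=4; μ^(2)=3; μ^(3)=-11

((0, 3, 3, 0); (0, 1, 1, 1); (3, 0, 0, 0))


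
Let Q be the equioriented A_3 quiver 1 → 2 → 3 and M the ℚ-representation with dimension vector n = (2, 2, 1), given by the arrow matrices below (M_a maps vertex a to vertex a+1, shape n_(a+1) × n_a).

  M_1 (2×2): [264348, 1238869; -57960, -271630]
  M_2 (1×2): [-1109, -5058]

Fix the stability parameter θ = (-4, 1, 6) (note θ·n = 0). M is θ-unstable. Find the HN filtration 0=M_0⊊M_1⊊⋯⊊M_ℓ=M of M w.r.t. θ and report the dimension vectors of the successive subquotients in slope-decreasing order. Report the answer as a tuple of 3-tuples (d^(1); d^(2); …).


Barcode: M ≅ I[1,1], I[1,3], I[2,2]. HN layers by μ_θ (3 steps, strictly decreasing):
  μ^(1)=6; μ^(2)=1; μ^(3)=-4

((0, 0, 1); (0, 2, 0); (2, 0, 0))


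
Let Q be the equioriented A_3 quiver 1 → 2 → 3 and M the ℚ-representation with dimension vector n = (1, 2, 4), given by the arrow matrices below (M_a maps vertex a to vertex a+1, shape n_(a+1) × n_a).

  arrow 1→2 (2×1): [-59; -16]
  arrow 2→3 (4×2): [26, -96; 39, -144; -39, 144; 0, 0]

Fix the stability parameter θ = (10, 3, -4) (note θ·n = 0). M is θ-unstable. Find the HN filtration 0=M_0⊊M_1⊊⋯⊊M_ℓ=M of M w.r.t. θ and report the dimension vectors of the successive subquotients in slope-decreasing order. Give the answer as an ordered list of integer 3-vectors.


Via rank(M_{q-1}∘⋯∘M_p): M ≅ I[1,3], I[2,2], I[3,3]^3.
μ_θ-semistable layers: μ^(1)=3; μ^(2)=-4

((1, 2, 1); (0, 0, 3))


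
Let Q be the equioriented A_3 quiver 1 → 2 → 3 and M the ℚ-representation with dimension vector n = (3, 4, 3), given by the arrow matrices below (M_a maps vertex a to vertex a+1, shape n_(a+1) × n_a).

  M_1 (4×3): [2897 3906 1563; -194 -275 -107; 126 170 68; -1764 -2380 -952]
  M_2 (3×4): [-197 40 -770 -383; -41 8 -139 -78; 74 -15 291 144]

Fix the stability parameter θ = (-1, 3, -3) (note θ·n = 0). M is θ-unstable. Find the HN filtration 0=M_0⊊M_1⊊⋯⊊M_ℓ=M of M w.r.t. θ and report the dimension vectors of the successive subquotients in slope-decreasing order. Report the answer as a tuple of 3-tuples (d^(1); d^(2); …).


Barcode: M ≅ I[1,1], I[1,3]^2, I[2,2], I[2,3]. HN layers by μ_θ (3 steps, strictly decreasing):
  μ^(1)=3; μ^(2)=0; μ^(3)=-1

((0, 1, 0); (0, 3, 3); (3, 0, 0))


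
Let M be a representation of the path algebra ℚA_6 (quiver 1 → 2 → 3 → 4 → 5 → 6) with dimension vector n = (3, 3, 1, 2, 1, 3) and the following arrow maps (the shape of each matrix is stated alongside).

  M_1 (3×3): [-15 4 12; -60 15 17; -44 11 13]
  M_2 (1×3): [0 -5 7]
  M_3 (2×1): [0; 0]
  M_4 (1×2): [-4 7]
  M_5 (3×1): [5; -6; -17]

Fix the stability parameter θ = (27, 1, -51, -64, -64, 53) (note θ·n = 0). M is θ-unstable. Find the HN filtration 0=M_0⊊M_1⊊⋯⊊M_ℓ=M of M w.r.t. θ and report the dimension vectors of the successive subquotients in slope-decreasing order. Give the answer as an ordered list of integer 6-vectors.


Via rank(M_{q-1}∘⋯∘M_p): M ≅ I[1,2]^2, I[1,3], I[4,4], I[4,6], I[6,6]^2.
μ_θ-semistable layers: μ^(1)=53; μ^(2)=14; μ^(3)=-23/3; μ^(4)=-64

((0, 0, 0, 0, 0, 3); (2, 2, 0, 0, 0, 0); (1, 1, 1, 0, 0, 0); (0, 0, 0, 2, 1, 0))


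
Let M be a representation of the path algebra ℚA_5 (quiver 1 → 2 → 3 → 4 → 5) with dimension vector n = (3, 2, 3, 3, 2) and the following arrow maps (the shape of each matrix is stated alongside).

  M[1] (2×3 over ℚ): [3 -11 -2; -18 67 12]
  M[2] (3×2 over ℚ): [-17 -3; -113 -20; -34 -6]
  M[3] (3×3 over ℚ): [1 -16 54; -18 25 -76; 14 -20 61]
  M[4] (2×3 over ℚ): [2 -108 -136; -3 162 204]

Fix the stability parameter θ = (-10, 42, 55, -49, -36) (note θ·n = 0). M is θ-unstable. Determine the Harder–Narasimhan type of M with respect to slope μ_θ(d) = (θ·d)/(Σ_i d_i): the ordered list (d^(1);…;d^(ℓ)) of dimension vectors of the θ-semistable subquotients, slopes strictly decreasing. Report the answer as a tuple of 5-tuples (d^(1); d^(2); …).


Via rank(M_{q-1}∘⋯∘M_p): M ≅ I[1,1], I[1,4], I[1,5], I[3,4], I[5,5].
μ_θ-semistable layers: μ^(1)=16; μ^(2)=3; μ^(3)=-10; μ^(4)=-36

((0, 1, 1, 1, 0); (0, 1, 2, 2, 1); (3, 0, 0, 0, 0); (0, 0, 0, 0, 1))


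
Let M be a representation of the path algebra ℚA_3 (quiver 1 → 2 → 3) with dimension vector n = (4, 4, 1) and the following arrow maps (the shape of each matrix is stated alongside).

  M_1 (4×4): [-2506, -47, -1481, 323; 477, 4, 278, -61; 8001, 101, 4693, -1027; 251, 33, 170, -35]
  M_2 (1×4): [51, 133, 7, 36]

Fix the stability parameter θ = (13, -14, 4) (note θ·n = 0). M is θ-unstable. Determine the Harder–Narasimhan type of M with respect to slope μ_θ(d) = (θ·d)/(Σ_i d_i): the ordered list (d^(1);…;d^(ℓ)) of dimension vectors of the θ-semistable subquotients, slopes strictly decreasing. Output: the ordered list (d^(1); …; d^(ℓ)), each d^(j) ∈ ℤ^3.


Barcode: M ≅ I[1,2]^3, I[1,3]. HN layers by μ_θ (2 steps, strictly decreasing):
  μ^(1)=4; μ^(2)=-1/2

((0, 0, 1); (4, 4, 0))


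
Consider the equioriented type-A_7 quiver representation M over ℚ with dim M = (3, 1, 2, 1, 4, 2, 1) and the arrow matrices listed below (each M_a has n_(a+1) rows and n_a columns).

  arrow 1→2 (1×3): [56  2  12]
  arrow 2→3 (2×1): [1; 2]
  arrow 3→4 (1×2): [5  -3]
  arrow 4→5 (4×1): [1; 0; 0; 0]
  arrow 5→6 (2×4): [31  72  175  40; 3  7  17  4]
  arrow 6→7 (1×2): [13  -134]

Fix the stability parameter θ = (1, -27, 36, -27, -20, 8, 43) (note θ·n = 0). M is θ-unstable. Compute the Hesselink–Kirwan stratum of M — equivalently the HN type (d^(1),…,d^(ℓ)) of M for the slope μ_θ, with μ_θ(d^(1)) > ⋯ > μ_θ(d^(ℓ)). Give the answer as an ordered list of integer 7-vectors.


Interval decomposition of M: I[1,1]^2, I[1,7], I[3,3], I[5,5]^2, I[5,6].
HN type (ℓ=7): μ^(1)=43; μ^(2)=36; μ^(3)=8; μ^(4)=1; μ^(5)=-11/3; μ^(6)=-13; μ^(7)=-20

((0, 0, 0, 0, 0, 0, 1); (0, 0, 1, 0, 0, 0, 0); (0, 0, 0, 0, 0, 2, 0); (2, 0, 0, 0, 0, 0, 0); (0, 0, 1, 1, 1, 0, 0); (1, 1, 0, 0, 0, 0, 0); (0, 0, 0, 0, 3, 0, 0))


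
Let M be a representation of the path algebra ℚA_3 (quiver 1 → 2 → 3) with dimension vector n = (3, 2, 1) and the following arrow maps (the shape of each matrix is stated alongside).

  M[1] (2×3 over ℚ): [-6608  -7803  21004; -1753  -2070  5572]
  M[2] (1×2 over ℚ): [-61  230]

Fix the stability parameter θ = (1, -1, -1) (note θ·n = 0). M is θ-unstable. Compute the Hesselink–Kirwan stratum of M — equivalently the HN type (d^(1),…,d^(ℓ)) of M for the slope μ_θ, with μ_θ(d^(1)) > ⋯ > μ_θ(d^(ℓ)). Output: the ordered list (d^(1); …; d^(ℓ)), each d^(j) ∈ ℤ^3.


Barcode: M ≅ I[1,1], I[1,2], I[1,3]. HN layers by μ_θ (3 steps, strictly decreasing):
  μ^(1)=1; μ^(2)=0; μ^(3)=-1/3

((1, 0, 0); (1, 1, 0); (1, 1, 1))


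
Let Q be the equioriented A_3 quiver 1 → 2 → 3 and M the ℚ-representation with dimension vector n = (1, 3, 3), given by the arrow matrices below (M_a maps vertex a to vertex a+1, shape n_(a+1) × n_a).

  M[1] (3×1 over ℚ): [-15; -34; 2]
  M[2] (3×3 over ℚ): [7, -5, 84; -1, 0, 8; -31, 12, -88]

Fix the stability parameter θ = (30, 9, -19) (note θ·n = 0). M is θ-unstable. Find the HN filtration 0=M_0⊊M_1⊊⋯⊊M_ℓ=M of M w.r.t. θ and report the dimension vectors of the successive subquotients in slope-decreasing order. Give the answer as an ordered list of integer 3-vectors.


Barcode: M ≅ I[1,3], I[2,2], I[2,3], I[3,3]. HN layers by μ_θ (4 steps, strictly decreasing):
  μ^(1)=9; μ^(2)=20/3; μ^(3)=-5; μ^(4)=-19

((0, 1, 0); (1, 1, 1); (0, 1, 1); (0, 0, 1))


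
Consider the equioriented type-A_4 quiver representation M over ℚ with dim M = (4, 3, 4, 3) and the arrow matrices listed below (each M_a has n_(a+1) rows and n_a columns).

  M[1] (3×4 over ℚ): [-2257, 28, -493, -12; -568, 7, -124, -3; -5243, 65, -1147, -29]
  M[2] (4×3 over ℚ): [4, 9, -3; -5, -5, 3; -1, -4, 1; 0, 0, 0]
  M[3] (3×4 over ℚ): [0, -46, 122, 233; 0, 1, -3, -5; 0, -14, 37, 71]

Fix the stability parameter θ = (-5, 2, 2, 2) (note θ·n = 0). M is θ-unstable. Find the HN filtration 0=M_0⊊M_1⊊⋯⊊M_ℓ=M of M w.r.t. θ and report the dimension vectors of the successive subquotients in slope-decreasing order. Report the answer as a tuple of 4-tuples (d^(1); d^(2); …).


Barcode: M ≅ I[1,1], I[1,3], I[1,4]^2, I[3,4]. HN layers by μ_θ (2 steps, strictly decreasing):
  μ^(1)=2; μ^(2)=-5

((0, 3, 4, 3); (4, 0, 0, 0))


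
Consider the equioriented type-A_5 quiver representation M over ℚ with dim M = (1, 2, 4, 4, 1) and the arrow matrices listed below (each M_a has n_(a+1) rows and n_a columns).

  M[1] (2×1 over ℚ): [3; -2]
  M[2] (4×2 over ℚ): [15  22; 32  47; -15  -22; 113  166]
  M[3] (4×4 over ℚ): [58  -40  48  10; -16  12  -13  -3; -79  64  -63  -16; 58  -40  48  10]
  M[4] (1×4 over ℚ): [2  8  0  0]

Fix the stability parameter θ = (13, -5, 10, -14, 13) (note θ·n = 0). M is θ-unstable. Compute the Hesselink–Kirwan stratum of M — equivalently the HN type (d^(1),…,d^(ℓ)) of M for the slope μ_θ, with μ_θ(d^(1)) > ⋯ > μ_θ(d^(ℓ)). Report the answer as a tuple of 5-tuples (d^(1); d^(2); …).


Interval decomposition of M: I[1,3], I[2,3], I[3,4], I[3,5], I[4,4]^2.
HN type (ℓ=6): μ^(1)=13; μ^(2)=10; μ^(3)=4; μ^(4)=-2; μ^(5)=-5; μ^(6)=-14

((0, 0, 0, 0, 1); (0, 0, 2, 0, 0); (1, 1, 0, 0, 0); (0, 0, 2, 2, 0); (0, 1, 0, 0, 0); (0, 0, 0, 2, 0))


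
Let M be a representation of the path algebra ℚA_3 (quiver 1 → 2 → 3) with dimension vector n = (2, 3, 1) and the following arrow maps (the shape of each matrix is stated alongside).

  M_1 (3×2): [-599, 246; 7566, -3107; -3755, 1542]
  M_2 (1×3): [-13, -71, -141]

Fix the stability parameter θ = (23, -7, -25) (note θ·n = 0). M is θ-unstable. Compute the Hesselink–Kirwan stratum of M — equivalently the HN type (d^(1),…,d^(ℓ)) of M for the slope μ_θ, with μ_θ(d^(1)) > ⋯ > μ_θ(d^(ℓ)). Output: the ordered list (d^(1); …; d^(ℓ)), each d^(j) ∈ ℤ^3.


Interval decomposition of M: I[1,2], I[1,3], I[2,2].
HN type (ℓ=3): μ^(1)=8; μ^(2)=-3; μ^(3)=-7

((1, 1, 0); (1, 1, 1); (0, 1, 0))


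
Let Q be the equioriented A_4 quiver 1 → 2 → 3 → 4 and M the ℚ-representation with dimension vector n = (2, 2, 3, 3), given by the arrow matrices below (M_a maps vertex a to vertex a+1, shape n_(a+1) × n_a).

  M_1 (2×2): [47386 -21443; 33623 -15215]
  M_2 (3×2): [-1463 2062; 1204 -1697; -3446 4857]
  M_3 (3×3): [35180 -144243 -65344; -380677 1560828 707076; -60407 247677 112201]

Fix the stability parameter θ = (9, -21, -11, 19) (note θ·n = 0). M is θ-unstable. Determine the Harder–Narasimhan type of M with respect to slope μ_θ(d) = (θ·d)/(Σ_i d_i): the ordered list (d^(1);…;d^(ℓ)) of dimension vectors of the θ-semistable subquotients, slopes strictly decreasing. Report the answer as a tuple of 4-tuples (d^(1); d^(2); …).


Barcode: M ≅ I[1,4]^2, I[3,4]. HN layers by μ_θ (3 steps, strictly decreasing):
  μ^(1)=19; μ^(2)=-23/3; μ^(3)=-11

((0, 0, 0, 3); (2, 2, 2, 0); (0, 0, 1, 0))


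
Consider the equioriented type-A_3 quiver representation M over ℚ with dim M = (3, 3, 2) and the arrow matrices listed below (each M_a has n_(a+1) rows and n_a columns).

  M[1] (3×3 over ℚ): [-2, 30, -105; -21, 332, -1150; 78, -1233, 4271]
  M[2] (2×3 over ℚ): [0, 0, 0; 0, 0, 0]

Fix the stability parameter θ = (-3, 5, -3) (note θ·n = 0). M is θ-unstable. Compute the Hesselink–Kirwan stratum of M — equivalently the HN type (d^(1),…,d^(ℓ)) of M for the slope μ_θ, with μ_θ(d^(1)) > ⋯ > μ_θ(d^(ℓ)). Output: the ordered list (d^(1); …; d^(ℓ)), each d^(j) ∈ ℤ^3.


Barcode: M ≅ I[1,2]^3, I[3,3]^2. HN layers by μ_θ (2 steps, strictly decreasing):
  μ^(1)=5; μ^(2)=-3

((0, 3, 0); (3, 0, 2))


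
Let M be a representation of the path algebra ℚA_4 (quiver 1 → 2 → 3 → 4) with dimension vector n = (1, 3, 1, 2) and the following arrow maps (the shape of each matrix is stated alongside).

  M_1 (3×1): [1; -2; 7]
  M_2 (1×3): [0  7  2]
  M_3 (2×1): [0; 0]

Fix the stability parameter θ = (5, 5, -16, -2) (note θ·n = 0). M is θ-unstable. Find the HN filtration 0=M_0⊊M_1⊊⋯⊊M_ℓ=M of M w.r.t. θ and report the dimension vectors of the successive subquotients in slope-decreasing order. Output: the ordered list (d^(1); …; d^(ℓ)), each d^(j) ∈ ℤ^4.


Barcode: M ≅ I[1,2], I[2,2], I[2,3], I[4,4]^2. HN layers by μ_θ (3 steps, strictly decreasing):
  μ^(1)=5; μ^(2)=-2; μ^(3)=-11/2

((1, 2, 0, 0); (0, 0, 0, 2); (0, 1, 1, 0))


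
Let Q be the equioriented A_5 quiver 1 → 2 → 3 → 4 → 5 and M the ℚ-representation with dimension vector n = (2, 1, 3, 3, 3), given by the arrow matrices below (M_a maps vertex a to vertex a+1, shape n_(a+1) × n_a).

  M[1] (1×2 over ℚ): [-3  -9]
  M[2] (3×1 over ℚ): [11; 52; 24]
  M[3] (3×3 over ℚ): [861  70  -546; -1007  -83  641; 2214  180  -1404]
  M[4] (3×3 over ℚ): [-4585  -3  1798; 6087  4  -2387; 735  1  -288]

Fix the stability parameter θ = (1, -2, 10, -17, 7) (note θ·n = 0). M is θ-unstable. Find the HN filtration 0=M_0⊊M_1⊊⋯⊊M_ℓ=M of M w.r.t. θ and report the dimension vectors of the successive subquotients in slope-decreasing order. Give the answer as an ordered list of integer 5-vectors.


Via rank(M_{q-1}∘⋯∘M_p): M ≅ I[1,1], I[1,5], I[3,3], I[3,5], I[4,5].
μ_θ-semistable layers: μ^(1)=10; μ^(2)=7; μ^(3)=1; μ^(4)=-2; μ^(5)=-7/2; μ^(6)=-17

((0, 0, 1, 0, 0); (0, 0, 0, 0, 3); (1, 0, 0, 0, 0); (1, 1, 1, 1, 0); (0, 0, 1, 1, 0); (0, 0, 0, 1, 0))


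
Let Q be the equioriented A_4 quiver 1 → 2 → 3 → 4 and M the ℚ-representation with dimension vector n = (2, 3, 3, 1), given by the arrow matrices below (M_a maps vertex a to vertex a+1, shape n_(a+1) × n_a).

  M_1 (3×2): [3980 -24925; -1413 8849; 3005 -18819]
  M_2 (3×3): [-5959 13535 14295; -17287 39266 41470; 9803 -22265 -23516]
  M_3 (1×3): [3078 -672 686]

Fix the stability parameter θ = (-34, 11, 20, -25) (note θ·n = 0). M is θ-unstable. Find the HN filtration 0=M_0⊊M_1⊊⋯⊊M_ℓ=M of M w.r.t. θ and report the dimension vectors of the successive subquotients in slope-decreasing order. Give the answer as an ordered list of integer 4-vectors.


Via rank(M_{q-1}∘⋯∘M_p): M ≅ I[1,3], I[1,4], I[2,3].
μ_θ-semistable layers: μ^(1)=20; μ^(2)=11; μ^(3)=2; μ^(4)=-34

((0, 0, 2, 0); (0, 2, 0, 0); (0, 1, 1, 1); (2, 0, 0, 0))


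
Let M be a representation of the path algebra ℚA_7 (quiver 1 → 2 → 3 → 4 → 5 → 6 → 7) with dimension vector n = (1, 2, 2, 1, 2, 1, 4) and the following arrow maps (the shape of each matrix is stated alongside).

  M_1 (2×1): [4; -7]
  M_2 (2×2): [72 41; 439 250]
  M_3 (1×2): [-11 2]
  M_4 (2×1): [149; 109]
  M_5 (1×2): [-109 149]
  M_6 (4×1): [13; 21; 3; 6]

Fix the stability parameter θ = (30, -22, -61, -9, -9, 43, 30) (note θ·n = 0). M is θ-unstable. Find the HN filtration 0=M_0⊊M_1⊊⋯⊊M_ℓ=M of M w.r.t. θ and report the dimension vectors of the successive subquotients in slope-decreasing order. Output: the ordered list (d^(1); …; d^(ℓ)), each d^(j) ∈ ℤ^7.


Via rank(M_{q-1}∘⋯∘M_p): M ≅ I[1,5], I[2,3], I[5,7], I[7,7]^3.
μ_θ-semistable layers: μ^(1)=73/2; μ^(2)=30; μ^(3)=-9; μ^(4)=-53/3; μ^(5)=-83/2

((0, 0, 0, 0, 0, 1, 1); (0, 0, 0, 0, 0, 0, 3); (0, 0, 0, 1, 2, 0, 0); (1, 1, 1, 0, 0, 0, 0); (0, 1, 1, 0, 0, 0, 0))


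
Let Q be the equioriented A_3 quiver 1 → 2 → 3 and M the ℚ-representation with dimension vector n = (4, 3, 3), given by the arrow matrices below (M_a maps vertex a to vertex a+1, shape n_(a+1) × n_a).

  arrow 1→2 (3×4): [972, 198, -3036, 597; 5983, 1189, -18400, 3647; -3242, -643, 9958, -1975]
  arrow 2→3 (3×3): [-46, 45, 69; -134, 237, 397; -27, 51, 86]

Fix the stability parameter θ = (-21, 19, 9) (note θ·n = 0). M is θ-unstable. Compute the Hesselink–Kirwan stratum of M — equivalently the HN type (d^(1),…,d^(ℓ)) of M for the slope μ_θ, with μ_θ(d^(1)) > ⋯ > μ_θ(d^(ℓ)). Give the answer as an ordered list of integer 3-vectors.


Via rank(M_{q-1}∘⋯∘M_p): M ≅ I[1,1], I[1,2], I[1,3]^2, I[3,3].
μ_θ-semistable layers: μ^(1)=19; μ^(2)=14; μ^(3)=9; μ^(4)=-21

((0, 1, 0); (0, 2, 2); (0, 0, 1); (4, 0, 0))


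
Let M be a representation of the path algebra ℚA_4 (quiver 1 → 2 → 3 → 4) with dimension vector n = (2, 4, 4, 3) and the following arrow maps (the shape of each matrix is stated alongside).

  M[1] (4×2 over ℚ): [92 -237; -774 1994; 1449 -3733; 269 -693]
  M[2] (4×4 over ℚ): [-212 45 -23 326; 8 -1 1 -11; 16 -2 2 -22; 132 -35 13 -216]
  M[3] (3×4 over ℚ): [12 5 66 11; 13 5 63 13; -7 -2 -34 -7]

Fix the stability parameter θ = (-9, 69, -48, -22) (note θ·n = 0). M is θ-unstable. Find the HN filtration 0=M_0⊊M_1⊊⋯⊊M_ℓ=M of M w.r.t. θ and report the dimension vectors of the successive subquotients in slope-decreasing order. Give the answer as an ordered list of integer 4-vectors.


Barcode: M ≅ I[1,2], I[1,4], I[2,2], I[2,4], I[3,3], I[3,4]. HN layers by μ_θ (5 steps, strictly decreasing):
  μ^(1)=69; μ^(2)=-1/3; μ^(3)=-9; μ^(4)=-22; μ^(5)=-48

((0, 2, 0, 0); (0, 2, 2, 2); (2, 0, 0, 0); (0, 0, 0, 1); (0, 0, 2, 0))


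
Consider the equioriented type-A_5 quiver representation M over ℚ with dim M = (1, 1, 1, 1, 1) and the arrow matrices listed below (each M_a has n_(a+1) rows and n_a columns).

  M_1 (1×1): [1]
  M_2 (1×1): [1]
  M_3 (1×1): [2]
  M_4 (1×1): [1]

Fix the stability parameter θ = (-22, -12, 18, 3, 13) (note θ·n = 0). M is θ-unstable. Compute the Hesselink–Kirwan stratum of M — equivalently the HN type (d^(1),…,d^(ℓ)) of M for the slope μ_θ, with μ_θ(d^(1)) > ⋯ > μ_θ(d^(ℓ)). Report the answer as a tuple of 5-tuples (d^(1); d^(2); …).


Via rank(M_{q-1}∘⋯∘M_p): M ≅ I[1,5].
μ_θ-semistable layers: μ^(1)=13; μ^(2)=21/2; μ^(3)=-12; μ^(4)=-22

((0, 0, 0, 0, 1); (0, 0, 1, 1, 0); (0, 1, 0, 0, 0); (1, 0, 0, 0, 0))


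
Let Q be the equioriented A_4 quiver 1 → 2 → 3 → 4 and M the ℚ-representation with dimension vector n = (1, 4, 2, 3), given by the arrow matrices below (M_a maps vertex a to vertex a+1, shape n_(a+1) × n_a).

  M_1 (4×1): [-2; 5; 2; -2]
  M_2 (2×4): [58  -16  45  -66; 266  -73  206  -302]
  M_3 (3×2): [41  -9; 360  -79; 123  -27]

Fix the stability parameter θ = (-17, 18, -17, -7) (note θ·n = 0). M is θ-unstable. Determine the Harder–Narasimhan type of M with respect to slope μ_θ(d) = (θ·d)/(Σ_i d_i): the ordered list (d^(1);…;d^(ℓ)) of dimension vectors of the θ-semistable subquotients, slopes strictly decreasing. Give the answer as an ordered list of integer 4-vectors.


Barcode: M ≅ I[1,4], I[2,2]^2, I[2,4], I[4,4]. HN layers by μ_θ (4 steps, strictly decreasing):
  μ^(1)=18; μ^(2)=-2; μ^(3)=-7; μ^(4)=-17

((0, 2, 0, 0); (0, 2, 2, 2); (0, 0, 0, 1); (1, 0, 0, 0))


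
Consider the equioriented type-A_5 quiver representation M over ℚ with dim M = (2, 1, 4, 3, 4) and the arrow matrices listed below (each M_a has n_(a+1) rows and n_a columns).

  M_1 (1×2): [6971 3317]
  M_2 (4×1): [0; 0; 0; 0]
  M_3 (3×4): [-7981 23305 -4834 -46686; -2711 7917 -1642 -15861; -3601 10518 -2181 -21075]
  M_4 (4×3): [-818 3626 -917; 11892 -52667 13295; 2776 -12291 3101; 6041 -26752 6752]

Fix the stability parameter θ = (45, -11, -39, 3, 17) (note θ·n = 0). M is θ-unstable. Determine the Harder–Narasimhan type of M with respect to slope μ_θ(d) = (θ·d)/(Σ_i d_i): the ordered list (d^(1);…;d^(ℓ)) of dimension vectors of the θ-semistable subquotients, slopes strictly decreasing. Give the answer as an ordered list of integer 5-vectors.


Via rank(M_{q-1}∘⋯∘M_p): M ≅ I[1,1], I[1,2], I[3,3], I[3,5]^3, I[5,5].
μ_θ-semistable layers: μ^(1)=45; μ^(2)=17; μ^(3)=3; μ^(4)=-39

((1, 0, 0, 0, 0); (1, 1, 0, 0, 4); (0, 0, 0, 3, 0); (0, 0, 4, 0, 0))


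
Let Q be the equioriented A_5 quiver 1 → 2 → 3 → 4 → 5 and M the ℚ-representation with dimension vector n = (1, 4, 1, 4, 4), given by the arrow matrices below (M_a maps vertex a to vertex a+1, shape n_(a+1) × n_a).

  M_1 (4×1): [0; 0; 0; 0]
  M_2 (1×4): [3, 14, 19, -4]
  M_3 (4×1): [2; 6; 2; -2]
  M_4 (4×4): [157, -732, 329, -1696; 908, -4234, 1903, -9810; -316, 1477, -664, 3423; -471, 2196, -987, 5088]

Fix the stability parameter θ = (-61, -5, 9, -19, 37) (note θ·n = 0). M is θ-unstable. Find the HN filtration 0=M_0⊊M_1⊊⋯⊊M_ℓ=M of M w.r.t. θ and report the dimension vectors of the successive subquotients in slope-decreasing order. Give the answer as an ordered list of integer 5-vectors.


Via rank(M_{q-1}∘⋯∘M_p): M ≅ I[1,1], I[2,2]^3, I[2,5], I[4,4], I[4,5]^2, I[5,5].
μ_θ-semistable layers: μ^(1)=37; μ^(2)=-5; μ^(3)=-19; μ^(4)=-61

((0, 0, 0, 0, 4); (0, 4, 1, 1, 0); (0, 0, 0, 3, 0); (1, 0, 0, 0, 0))


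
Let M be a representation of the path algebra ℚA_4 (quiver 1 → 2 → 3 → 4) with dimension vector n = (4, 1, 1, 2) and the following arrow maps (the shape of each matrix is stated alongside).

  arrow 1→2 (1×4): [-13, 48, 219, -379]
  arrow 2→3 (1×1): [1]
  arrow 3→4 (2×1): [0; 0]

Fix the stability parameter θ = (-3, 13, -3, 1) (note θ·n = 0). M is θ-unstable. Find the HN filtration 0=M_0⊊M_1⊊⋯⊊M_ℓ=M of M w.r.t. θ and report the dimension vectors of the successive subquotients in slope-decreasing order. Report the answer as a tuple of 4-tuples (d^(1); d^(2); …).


Barcode: M ≅ I[1,1]^3, I[1,3], I[4,4]^2. HN layers by μ_θ (3 steps, strictly decreasing):
  μ^(1)=5; μ^(2)=1; μ^(3)=-3

((0, 1, 1, 0); (0, 0, 0, 2); (4, 0, 0, 0))


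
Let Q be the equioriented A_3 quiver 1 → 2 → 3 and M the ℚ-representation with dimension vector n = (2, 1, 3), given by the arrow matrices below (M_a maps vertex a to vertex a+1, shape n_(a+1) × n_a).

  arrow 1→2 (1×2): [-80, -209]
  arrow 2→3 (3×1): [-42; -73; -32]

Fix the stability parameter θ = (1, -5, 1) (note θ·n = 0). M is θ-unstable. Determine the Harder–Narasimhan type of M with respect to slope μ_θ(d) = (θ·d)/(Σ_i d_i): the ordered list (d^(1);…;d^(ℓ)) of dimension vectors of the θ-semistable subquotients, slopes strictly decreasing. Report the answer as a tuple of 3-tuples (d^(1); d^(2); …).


Interval decomposition of M: I[1,1], I[1,3], I[3,3]^2.
HN type (ℓ=2): μ^(1)=1; μ^(2)=-2

((1, 0, 3); (1, 1, 0))


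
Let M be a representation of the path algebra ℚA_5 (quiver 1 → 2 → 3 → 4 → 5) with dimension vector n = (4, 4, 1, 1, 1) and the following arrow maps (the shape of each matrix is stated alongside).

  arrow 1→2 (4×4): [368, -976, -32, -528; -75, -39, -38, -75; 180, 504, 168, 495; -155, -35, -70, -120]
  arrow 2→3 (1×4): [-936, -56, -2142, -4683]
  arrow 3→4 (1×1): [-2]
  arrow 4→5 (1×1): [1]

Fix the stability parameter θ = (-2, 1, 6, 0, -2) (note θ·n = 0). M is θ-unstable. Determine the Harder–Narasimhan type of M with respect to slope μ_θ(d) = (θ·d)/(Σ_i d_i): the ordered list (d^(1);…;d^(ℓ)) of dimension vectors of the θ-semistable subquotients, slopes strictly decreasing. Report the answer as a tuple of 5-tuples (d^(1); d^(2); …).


Barcode: M ≅ I[1,1]^2, I[1,2], I[1,5], I[2,2]^2. HN layers by μ_θ (3 steps, strictly decreasing):
  μ^(1)=4/3; μ^(2)=1; μ^(3)=-2

((0, 0, 1, 1, 1); (0, 4, 0, 0, 0); (4, 0, 0, 0, 0))


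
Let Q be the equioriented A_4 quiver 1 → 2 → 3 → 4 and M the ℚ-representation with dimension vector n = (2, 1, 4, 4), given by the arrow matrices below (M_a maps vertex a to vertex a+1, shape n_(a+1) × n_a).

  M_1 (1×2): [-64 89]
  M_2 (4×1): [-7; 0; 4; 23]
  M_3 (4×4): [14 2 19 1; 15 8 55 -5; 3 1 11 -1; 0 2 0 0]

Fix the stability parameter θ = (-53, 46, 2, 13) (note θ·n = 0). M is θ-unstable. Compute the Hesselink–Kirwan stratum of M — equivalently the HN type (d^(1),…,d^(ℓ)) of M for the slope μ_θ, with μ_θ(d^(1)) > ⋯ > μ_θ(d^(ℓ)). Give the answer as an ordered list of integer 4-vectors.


Interval decomposition of M: I[1,1], I[1,4], I[3,3], I[3,4]^2, I[4,4].
HN type (ℓ=4): μ^(1)=61/3; μ^(2)=13; μ^(3)=2; μ^(4)=-53

((0, 1, 1, 1); (0, 0, 0, 3); (0, 0, 3, 0); (2, 0, 0, 0))


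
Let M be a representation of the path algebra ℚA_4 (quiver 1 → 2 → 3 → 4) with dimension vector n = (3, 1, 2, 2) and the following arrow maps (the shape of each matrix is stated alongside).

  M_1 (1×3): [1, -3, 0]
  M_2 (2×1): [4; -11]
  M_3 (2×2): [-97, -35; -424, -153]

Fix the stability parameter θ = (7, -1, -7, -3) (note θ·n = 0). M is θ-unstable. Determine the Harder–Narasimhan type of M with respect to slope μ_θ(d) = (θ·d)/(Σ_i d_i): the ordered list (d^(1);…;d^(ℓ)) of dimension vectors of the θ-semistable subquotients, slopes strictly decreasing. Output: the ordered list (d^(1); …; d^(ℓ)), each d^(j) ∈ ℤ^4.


Via rank(M_{q-1}∘⋯∘M_p): M ≅ I[1,1]^2, I[1,4], I[3,4].
μ_θ-semistable layers: μ^(1)=7; μ^(2)=-1; μ^(3)=-3; μ^(4)=-7

((2, 0, 0, 0); (1, 1, 1, 1); (0, 0, 0, 1); (0, 0, 1, 0))
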